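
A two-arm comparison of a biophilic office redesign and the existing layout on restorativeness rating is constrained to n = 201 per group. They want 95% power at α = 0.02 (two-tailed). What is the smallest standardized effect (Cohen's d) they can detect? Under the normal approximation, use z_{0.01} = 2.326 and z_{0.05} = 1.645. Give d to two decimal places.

For two independent groups of n = 201 each: d_min = (z_{α/2} + z_β)·√(2/n).
z-sum = 2.326 + 1.645 = 3.971.
d_min = 3.971 × √(2/201) = 3.971 × 0.0998 = 0.396.

d_min ≈ 0.40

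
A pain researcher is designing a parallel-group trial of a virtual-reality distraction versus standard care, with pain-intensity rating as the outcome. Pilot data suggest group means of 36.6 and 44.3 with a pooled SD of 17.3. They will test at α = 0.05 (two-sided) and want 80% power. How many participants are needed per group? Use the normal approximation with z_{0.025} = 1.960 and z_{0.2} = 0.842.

Cohen's d = |M₁ − M₂| / SD_pooled = |36.6 − 44.3| / 17.3 = 7.7 / 17.3 = 0.445.
For two independent groups with equal n: n = 2·((z_{α/2} + z_β) / d)².
z_{α/2} + z_β = 1.960 + 0.842 = 2.802.
n = 2 × (2.802 / 0.445)² = 2 × 6.297² = 2 × 39.65 = 79.3.
Round up to the next whole participant.

n = 80 per group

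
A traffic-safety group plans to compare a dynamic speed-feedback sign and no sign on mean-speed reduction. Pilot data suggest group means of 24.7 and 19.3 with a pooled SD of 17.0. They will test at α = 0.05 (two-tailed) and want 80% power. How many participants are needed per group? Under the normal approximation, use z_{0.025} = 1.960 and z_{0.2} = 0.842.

n = 156 per group

Cohen's d = |M₁ − M₂| / SD_pooled = |24.7 − 19.3| / 17.0 = 5.4 / 17.0 = 0.318.
For two independent groups with equal n: n = 2·((z_{α/2} + z_β) / d)².
z_{α/2} + z_β = 1.960 + 0.842 = 2.802.
n = 2 × (2.802 / 0.318)² = 2 × 8.811² = 2 × 77.64 = 155.3.
Round up to the next whole participant.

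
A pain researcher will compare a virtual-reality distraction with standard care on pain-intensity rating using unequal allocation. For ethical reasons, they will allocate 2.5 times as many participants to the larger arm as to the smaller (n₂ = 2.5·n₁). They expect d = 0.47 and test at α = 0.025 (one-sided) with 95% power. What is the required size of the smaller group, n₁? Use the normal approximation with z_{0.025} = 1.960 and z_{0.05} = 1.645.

n₁ = 83

With allocation ratio k = n₂/n₁ = 2.5, Var(x̄₁−x̄₂) = σ²(1/n₁ + 1/(k·n₁)) = σ²·(k+1)/(k·n₁).
So n₁ = (1 + 1/k)·((z_{α} + z_β)/d)² = 1.400 × (3.605/0.47)².
n₁ = 1.400 × 58.83 = 82.4.
Round up: n₁ = 83, giving n₂ = ⌈2.5 × 83⌉ = ⌈207.5⌉ = 208.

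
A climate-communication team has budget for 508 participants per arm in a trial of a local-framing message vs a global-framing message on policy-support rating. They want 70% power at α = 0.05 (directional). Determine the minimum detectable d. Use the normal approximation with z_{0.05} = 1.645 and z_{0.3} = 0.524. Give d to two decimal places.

For two independent groups of n = 508 each: d_min = (z_{α} + z_β)·√(2/n).
z-sum = 1.645 + 0.524 = 2.169.
d_min = 2.169 × √(2/508) = 2.169 × 0.0627 = 0.136.

d_min ≈ 0.14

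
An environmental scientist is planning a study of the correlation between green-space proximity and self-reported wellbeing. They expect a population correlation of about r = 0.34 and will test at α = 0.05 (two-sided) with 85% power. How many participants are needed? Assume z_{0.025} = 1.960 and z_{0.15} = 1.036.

n = 75

Fisher's z: C = ½·ln((1+r)/(1−r)) = ½·ln(2.0303) = 0.3541.
n = ((z_{α/2} + z_β)/C)² + 3.
(1.960 + 1.036) / 0.3541 = 2.996 / 0.3541 = 8.461.
n = 8.461² + 3 = 71.59 + 3 = 74.6.
Round up.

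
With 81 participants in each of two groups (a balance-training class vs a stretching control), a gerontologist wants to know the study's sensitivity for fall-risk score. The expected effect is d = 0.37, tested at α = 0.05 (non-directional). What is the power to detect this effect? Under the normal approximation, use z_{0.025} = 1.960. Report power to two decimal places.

For two equal groups, power = Φ(d·√(n/2) − z_{α/2}).
d·√(n/2) = 0.37 × √(81/2) = 0.37 × 6.364 = 2.355.
z_β = 2.355 − 1.960 = 0.395.
Power = Φ(0.395) = 0.653.

power ≈ 0.65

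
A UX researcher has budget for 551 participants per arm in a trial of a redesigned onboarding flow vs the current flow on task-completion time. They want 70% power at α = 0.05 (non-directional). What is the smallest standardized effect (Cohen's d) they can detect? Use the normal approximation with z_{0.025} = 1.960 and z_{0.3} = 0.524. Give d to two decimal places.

For two independent groups of n = 551 each: d_min = (z_{α/2} + z_β)·√(2/n).
z-sum = 1.960 + 0.524 = 2.484.
d_min = 2.484 × √(2/551) = 2.484 × 0.0602 = 0.150.

d_min ≈ 0.15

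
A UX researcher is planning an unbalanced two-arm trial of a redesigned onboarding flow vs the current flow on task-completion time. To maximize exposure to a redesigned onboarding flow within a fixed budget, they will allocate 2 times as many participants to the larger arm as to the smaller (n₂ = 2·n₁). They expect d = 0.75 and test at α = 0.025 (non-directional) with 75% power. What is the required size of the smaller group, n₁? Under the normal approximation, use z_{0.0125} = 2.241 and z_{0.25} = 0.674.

n₁ = 23

With allocation ratio k = n₂/n₁ = 2, Var(x̄₁−x̄₂) = σ²(1/n₁ + 1/(k·n₁)) = σ²·(k+1)/(k·n₁).
So n₁ = (1 + 1/k)·((z_{α/2} + z_β)/d)² = 1.500 × (2.915/0.75)².
n₁ = 1.500 × 15.11 = 22.7.
Round up: n₁ = 23, giving n₂ = 2 × 23 = 46.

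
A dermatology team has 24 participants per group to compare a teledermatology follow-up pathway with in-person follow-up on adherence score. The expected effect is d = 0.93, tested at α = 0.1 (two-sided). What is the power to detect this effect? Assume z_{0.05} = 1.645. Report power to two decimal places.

For two equal groups, power = Φ(d·√(n/2) − z_{α/2}).
d·√(n/2) = 0.93 × √(24/2) = 0.93 × 3.464 = 3.222.
z_β = 3.222 − 1.645 = 1.577.
Power = Φ(1.577) = 0.943.

power ≈ 0.94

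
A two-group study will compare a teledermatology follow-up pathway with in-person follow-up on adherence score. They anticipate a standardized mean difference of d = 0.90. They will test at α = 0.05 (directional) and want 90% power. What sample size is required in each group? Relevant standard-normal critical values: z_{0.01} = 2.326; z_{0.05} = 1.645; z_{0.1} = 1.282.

For two independent groups with equal n: n = 2·((z_{α} + z_β) / d)².
z_{α} + z_β = 1.645 + 1.282 = 2.927.
n = 2 × (2.927 / 0.90)² = 2 × 3.252² = 2 × 10.58 = 21.2.
Round up to the next whole participant.

n = 22 per group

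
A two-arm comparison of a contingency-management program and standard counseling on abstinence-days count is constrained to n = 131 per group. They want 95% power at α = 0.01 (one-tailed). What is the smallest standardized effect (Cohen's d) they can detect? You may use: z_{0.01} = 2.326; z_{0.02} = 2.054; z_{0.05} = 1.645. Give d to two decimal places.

For two independent groups of n = 131 each: d_min = (z_{α} + z_β)·√(2/n).
z-sum = 2.326 + 1.645 = 3.971.
d_min = 3.971 × √(2/131) = 3.971 × 0.1236 = 0.491.

d_min ≈ 0.49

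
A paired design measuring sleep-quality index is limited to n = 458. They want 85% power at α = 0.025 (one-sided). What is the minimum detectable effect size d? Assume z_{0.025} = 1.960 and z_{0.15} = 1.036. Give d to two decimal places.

For a single sample (or paired design) of n = 458: d_min = (z_{α} + z_β)/√n.
z-sum = 1.960 + 1.036 = 2.996.
d_min = 2.996 / √458 = 2.996 / 21.401 = 0.140.

d_min ≈ 0.14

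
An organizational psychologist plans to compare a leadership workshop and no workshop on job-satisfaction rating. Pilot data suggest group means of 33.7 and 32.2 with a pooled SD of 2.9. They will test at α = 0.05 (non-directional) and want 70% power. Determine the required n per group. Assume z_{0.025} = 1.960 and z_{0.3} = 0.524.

n = 47 per group

Cohen's d = |M₁ − M₂| / SD_pooled = |33.7 − 32.2| / 2.9 = 1.5 / 2.9 = 0.517.
For two independent groups with equal n: n = 2·((z_{α/2} + z_β) / d)².
z_{α/2} + z_β = 1.960 + 0.524 = 2.484.
n = 2 × (2.484 / 0.517)² = 2 × 4.805² = 2 × 23.08 = 46.2.
Round up to the next whole participant.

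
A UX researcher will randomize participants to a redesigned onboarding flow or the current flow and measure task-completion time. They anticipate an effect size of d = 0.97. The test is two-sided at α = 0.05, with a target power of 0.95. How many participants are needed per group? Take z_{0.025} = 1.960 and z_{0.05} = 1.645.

For two independent groups with equal n: n = 2·((z_{α/2} + z_β) / d)².
z_{α/2} + z_β = 1.960 + 1.645 = 3.605.
n = 2 × (3.605 / 0.97)² = 2 × 3.716² = 2 × 13.81 = 27.6.
Round up to the next whole participant.

n = 28 per group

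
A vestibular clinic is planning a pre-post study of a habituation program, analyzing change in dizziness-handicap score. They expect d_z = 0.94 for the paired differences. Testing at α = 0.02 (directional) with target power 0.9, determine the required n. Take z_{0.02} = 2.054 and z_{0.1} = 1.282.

n = 13 pairs

For a paired (one-sample on differences) test: n = ((z_{α} + z_β) / d)².
z_{α} + z_β = 2.054 + 1.282 = 3.336.
n = (3.336 / 0.94)² = 3.549² = 12.59.
Round up.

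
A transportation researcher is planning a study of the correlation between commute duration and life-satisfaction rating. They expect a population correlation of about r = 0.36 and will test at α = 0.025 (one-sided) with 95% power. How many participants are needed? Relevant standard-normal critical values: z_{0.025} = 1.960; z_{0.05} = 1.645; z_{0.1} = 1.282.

n = 95

Fisher's z: C = ½·ln((1+r)/(1−r)) = ½·ln(2.1250) = 0.3769.
n = ((z_{α} + z_β)/C)² + 3.
(1.960 + 1.645) / 0.3769 = 3.605 / 0.3769 = 9.565.
n = 9.565² + 3 = 91.49 + 3 = 94.5.
Round up.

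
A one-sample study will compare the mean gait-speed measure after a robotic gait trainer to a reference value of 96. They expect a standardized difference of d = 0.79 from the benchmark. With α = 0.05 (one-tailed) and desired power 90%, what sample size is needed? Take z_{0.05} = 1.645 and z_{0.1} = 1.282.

For a one-sample test: n = ((z_{α} + z_β) / d)².
z_{α} + z_β = 1.645 + 1.282 = 2.927.
n = (2.927 / 0.79)² = 3.705² = 13.73.
Round up.

n = 14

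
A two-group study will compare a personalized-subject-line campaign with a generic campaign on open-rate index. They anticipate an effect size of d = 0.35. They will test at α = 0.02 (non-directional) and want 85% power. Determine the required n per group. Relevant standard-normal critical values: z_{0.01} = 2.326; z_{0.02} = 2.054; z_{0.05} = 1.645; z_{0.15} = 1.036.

For two independent groups with equal n: n = 2·((z_{α/2} + z_β) / d)².
z_{α/2} + z_β = 2.326 + 1.036 = 3.362.
n = 2 × (3.362 / 0.35)² = 2 × 9.606² = 2 × 92.27 = 184.5.
Round up to the next whole participant.

n = 185 per group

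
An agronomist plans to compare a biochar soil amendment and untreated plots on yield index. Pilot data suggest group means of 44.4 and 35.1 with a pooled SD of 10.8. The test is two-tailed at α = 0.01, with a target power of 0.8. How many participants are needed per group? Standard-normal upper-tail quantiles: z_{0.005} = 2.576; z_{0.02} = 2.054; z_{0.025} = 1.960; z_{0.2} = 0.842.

n = 32 per group

Cohen's d = |M₁ − M₂| / SD_pooled = |44.4 − 35.1| / 10.8 = 9.3 / 10.8 = 0.861.
For two independent groups with equal n: n = 2·((z_{α/2} + z_β) / d)².
z_{α/2} + z_β = 2.576 + 0.842 = 3.418.
n = 2 × (3.418 / 0.861)² = 2 × 3.970² = 2 × 15.76 = 31.5.
Round up to the next whole participant.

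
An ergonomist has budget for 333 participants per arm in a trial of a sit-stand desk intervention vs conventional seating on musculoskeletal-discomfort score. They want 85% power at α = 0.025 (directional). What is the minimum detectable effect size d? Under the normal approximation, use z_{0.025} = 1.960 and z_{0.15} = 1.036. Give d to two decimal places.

For two independent groups of n = 333 each: d_min = (z_{α} + z_β)·√(2/n).
z-sum = 1.960 + 1.036 = 2.996.
d_min = 2.996 × √(2/333) = 2.996 × 0.0775 = 0.232.

d_min ≈ 0.23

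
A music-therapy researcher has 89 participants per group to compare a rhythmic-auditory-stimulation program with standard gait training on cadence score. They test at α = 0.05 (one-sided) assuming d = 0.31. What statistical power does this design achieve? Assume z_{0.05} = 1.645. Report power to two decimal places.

For two equal groups, power = Φ(d·√(n/2) − z_{α}).
d·√(n/2) = 0.31 × √(89/2) = 0.31 × 6.671 = 2.068.
z_β = 2.068 − 1.645 = 0.423.
Power = Φ(0.423) = 0.664.

power ≈ 0.66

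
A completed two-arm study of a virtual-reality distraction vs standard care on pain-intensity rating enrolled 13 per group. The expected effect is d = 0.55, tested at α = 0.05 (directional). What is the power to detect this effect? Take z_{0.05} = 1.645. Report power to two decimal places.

power ≈ 0.40

For two equal groups, power = Φ(d·√(n/2) − z_{α}).
d·√(n/2) = 0.55 × √(13/2) = 0.55 × 2.550 = 1.402.
z_β = 1.402 − 1.645 = -0.243.
Power = Φ(-0.243) = 0.404.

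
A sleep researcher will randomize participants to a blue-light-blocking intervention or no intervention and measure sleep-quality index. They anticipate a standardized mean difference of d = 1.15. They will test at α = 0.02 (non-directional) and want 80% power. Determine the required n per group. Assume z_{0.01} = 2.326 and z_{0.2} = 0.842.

n = 16 per group

For two independent groups with equal n: n = 2·((z_{α/2} + z_β) / d)².
z_{α/2} + z_β = 2.326 + 0.842 = 3.168.
n = 2 × (3.168 / 1.15)² = 2 × 2.755² = 2 × 7.59 = 15.2.
Round up to the next whole participant.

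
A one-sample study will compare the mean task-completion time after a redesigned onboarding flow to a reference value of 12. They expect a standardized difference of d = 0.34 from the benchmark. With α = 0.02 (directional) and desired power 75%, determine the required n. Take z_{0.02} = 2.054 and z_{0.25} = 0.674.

n = 65

For a one-sample test: n = ((z_{α} + z_β) / d)².
z_{α} + z_β = 2.054 + 0.674 = 2.728.
n = (2.728 / 0.34)² = 8.024² = 64.38.
Round up.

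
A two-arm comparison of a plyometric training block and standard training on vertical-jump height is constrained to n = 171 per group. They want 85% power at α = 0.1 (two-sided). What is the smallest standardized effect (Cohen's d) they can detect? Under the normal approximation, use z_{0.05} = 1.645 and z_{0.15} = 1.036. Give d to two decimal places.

For two independent groups of n = 171 each: d_min = (z_{α/2} + z_β)·√(2/n).
z-sum = 1.645 + 1.036 = 2.681.
d_min = 2.681 × √(2/171) = 2.681 × 0.1081 = 0.290.

d_min ≈ 0.29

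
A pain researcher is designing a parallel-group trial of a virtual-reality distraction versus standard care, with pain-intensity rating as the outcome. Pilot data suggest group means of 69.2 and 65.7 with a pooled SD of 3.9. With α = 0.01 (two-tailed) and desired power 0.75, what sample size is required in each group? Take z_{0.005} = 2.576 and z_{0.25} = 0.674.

n = 27 per group

Cohen's d = |M₁ − M₂| / SD_pooled = |69.2 − 65.7| / 3.9 = 3.5 / 3.9 = 0.897.
For two independent groups with equal n: n = 2·((z_{α/2} + z_β) / d)².
z_{α/2} + z_β = 2.576 + 0.674 = 3.250.
n = 2 × (3.250 / 0.897)² = 2 × 3.623² = 2 × 13.13 = 26.3.
Round up to the next whole participant.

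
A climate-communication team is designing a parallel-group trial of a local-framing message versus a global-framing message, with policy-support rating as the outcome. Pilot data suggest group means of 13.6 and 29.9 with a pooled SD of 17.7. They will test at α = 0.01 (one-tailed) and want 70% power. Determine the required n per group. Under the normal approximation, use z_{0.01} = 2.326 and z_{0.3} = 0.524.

Cohen's d = |M₁ − M₂| / SD_pooled = |13.6 − 29.9| / 17.7 = 16.3 / 17.7 = 0.921.
For two independent groups with equal n: n = 2·((z_{α} + z_β) / d)².
z_{α} + z_β = 2.326 + 0.524 = 2.850.
n = 2 × (2.850 / 0.921)² = 2 × 3.094² = 2 × 9.58 = 19.2.
Round up to the next whole participant.

n = 20 per group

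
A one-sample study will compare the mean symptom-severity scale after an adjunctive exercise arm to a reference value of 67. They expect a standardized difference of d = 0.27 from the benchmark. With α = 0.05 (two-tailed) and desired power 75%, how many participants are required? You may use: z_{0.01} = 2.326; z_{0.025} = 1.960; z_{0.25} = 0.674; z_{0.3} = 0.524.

For a one-sample test: n = ((z_{α/2} + z_β) / d)².
z_{α/2} + z_β = 1.960 + 0.674 = 2.634.
n = (2.634 / 0.27)² = 9.756² = 95.17.
Round up.

n = 96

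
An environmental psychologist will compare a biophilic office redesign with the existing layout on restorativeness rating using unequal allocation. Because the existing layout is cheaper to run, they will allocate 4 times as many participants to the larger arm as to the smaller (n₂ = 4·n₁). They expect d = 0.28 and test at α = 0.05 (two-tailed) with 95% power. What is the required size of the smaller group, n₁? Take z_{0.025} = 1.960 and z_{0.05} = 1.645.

n₁ = 208

With allocation ratio k = n₂/n₁ = 4, Var(x̄₁−x̄₂) = σ²(1/n₁ + 1/(k·n₁)) = σ²·(k+1)/(k·n₁).
So n₁ = (1 + 1/k)·((z_{α/2} + z_β)/d)² = 1.250 × (3.605/0.28)².
n₁ = 1.250 × 165.77 = 207.2.
Round up: n₁ = 208, giving n₂ = 4 × 208 = 832.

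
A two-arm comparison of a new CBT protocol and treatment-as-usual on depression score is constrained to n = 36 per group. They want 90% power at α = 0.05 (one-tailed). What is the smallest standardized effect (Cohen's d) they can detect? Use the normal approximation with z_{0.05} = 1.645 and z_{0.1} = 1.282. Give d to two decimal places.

d_min ≈ 0.69

For two independent groups of n = 36 each: d_min = (z_{α} + z_β)·√(2/n).
z-sum = 1.645 + 1.282 = 2.927.
d_min = 2.927 × √(2/36) = 2.927 × 0.2357 = 0.690.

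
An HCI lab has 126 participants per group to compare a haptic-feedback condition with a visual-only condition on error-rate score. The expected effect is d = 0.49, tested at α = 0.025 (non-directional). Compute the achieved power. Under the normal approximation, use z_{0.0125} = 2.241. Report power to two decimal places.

For two equal groups, power = Φ(d·√(n/2) − z_{α/2}).
d·√(n/2) = 0.49 × √(126/2) = 0.49 × 7.937 = 3.889.
z_β = 3.889 − 2.241 = 1.648.
Power = Φ(1.648) = 0.950.

power ≈ 0.95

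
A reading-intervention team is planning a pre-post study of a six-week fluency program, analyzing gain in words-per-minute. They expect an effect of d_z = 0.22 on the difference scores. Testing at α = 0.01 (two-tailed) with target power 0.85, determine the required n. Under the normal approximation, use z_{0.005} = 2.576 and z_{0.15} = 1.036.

For a paired (one-sample on differences) test: n = ((z_{α/2} + z_β) / d)².
z_{α/2} + z_β = 2.576 + 1.036 = 3.612.
n = (3.612 / 0.22)² = 16.418² = 269.56.
Round up.

n = 270 pairs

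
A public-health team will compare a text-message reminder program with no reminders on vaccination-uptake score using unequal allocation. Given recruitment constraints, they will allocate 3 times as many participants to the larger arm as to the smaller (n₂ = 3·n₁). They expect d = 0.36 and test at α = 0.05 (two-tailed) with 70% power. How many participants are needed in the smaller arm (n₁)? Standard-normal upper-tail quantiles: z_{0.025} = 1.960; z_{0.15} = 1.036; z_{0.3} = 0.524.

With allocation ratio k = n₂/n₁ = 3, Var(x̄₁−x̄₂) = σ²(1/n₁ + 1/(k·n₁)) = σ²·(k+1)/(k·n₁).
So n₁ = (1 + 1/k)·((z_{α/2} + z_β)/d)² = 1.333 × (2.484/0.36)².
n₁ = 1.333 × 47.61 = 63.5.
Round up: n₁ = 64, giving n₂ = 3 × 64 = 192.

n₁ = 64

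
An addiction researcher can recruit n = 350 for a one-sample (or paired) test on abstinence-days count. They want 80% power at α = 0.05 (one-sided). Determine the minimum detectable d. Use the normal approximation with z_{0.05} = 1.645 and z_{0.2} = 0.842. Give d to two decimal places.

d_min ≈ 0.13

For a single sample (or paired design) of n = 350: d_min = (z_{α} + z_β)/√n.
z-sum = 1.645 + 0.842 = 2.487.
d_min = 2.487 / √350 = 2.487 / 18.708 = 0.133.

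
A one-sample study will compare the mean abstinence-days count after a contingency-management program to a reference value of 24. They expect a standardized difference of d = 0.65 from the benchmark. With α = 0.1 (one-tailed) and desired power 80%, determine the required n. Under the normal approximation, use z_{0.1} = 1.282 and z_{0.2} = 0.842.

n = 11

For a one-sample test: n = ((z_{α} + z_β) / d)².
z_{α} + z_β = 1.282 + 0.842 = 2.124.
n = (2.124 / 0.65)² = 3.268² = 10.68.
Round up.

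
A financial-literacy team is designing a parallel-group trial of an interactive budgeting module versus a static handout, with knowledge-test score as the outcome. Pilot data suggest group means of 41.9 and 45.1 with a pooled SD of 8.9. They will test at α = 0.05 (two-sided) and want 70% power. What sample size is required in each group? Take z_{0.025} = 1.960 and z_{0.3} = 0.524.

n = 96 per group

Cohen's d = |M₁ − M₂| / SD_pooled = |41.9 − 45.1| / 8.9 = 3.2 / 8.9 = 0.360.
For two independent groups with equal n: n = 2·((z_{α/2} + z_β) / d)².
z_{α/2} + z_β = 1.960 + 0.524 = 2.484.
n = 2 × (2.484 / 0.360)² = 2 × 6.900² = 2 × 47.61 = 95.2.
Round up to the next whole participant.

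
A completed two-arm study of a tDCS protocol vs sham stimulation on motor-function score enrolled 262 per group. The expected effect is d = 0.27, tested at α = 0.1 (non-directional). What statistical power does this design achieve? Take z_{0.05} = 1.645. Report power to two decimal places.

For two equal groups, power = Φ(d·√(n/2) − z_{α/2}).
d·√(n/2) = 0.27 × √(262/2) = 0.27 × 11.446 = 3.090.
z_β = 3.090 − 1.645 = 1.445.
Power = Φ(1.445) = 0.926.

power ≈ 0.93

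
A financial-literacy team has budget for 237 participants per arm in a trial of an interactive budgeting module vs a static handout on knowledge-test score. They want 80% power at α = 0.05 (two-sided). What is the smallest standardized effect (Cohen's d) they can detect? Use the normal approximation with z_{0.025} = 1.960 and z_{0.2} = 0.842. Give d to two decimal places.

For two independent groups of n = 237 each: d_min = (z_{α/2} + z_β)·√(2/n).
z-sum = 1.960 + 0.842 = 2.802.
d_min = 2.802 × √(2/237) = 2.802 × 0.0919 = 0.257.

d_min ≈ 0.26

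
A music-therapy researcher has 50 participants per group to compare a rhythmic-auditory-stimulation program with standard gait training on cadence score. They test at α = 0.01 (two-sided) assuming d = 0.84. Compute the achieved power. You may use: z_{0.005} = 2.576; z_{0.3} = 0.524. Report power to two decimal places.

For two equal groups, power = Φ(d·√(n/2) − z_{α/2}).
d·√(n/2) = 0.84 × √(50/2) = 0.84 × 5.000 = 4.200.
z_β = 4.200 − 2.576 = 1.624.
Power = Φ(1.624) = 0.948.

power ≈ 0.95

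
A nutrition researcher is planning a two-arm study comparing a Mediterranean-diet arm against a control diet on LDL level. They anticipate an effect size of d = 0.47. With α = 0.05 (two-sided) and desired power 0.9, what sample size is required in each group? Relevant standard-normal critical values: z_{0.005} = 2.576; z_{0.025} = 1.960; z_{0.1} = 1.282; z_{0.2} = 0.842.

n = 96 per group

For two independent groups with equal n: n = 2·((z_{α/2} + z_β) / d)².
z_{α/2} + z_β = 1.960 + 1.282 = 3.242.
n = 2 × (3.242 / 0.47)² = 2 × 6.898² = 2 × 47.58 = 95.2.
Round up to the next whole participant.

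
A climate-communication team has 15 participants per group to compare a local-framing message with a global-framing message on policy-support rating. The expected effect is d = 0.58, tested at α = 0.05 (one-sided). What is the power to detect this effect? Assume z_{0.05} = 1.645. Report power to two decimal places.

power ≈ 0.48

For two equal groups, power = Φ(d·√(n/2) − z_{α}).
d·√(n/2) = 0.58 × √(15/2) = 0.58 × 2.739 = 1.588.
z_β = 1.588 − 1.645 = -0.057.
Power = Φ(-0.057) = 0.477.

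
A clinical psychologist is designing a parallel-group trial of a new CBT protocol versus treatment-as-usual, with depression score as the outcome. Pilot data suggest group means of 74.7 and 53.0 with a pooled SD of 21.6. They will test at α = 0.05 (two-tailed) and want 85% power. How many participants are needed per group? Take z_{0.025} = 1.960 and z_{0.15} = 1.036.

Cohen's d = |M₁ − M₂| / SD_pooled = |74.7 − 53.0| / 21.6 = 21.7 / 21.6 = 1.005.
For two independent groups with equal n: n = 2·((z_{α/2} + z_β) / d)².
z_{α/2} + z_β = 1.960 + 1.036 = 2.996.
n = 2 × (2.996 / 1.005)² = 2 × 2.981² = 2 × 8.89 = 17.8.
Round up to the next whole participant.

n = 18 per group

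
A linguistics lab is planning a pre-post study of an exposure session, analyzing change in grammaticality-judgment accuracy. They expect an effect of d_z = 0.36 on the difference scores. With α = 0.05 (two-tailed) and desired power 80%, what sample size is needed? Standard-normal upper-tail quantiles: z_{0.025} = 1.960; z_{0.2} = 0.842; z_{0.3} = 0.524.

n = 61 pairs

For a paired (one-sample on differences) test: n = ((z_{α/2} + z_β) / d)².
z_{α/2} + z_β = 1.960 + 0.842 = 2.802.
n = (2.802 / 0.36)² = 7.783² = 60.58.
Round up.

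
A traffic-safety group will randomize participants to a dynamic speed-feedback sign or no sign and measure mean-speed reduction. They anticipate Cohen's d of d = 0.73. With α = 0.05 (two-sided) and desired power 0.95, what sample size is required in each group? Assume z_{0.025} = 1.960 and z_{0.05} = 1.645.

For two independent groups with equal n: n = 2·((z_{α/2} + z_β) / d)².
z_{α/2} + z_β = 1.960 + 1.645 = 3.605.
n = 2 × (3.605 / 0.73)² = 2 × 4.938² = 2 × 24.39 = 48.8.
Round up to the next whole participant.

n = 49 per group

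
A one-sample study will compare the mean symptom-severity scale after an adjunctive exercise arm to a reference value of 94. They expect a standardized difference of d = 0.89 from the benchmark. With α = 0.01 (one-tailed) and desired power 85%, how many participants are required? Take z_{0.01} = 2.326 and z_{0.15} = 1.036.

For a one-sample test: n = ((z_{α} + z_β) / d)².
z_{α} + z_β = 2.326 + 1.036 = 3.362.
n = (3.362 / 0.89)² = 3.778² = 14.27.
Round up.

n = 15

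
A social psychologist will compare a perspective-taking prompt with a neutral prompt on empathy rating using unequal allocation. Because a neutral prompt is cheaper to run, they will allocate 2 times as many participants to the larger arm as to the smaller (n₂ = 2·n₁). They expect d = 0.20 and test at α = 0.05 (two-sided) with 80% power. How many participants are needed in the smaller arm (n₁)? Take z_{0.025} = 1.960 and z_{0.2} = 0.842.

With allocation ratio k = n₂/n₁ = 2, Var(x̄₁−x̄₂) = σ²(1/n₁ + 1/(k·n₁)) = σ²·(k+1)/(k·n₁).
So n₁ = (1 + 1/k)·((z_{α/2} + z_β)/d)² = 1.500 × (2.802/0.20)².
n₁ = 1.500 × 196.28 = 294.4.
Round up: n₁ = 295, giving n₂ = 2 × 295 = 590.

n₁ = 295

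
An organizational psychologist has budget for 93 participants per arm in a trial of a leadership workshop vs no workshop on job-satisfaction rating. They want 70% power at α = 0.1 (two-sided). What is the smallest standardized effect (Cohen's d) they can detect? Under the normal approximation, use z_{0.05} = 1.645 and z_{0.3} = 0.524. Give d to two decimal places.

d_min ≈ 0.32

For two independent groups of n = 93 each: d_min = (z_{α/2} + z_β)·√(2/n).
z-sum = 1.645 + 0.524 = 2.169.
d_min = 2.169 × √(2/93) = 2.169 × 0.1466 = 0.318.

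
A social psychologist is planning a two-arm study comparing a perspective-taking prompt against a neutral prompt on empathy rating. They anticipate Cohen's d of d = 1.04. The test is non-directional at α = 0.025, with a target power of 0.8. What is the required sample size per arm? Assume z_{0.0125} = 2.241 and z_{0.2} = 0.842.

n = 18 per group

For two independent groups with equal n: n = 2·((z_{α/2} + z_β) / d)².
z_{α/2} + z_β = 2.241 + 0.842 = 3.083.
n = 2 × (3.083 / 1.04)² = 2 × 2.964² = 2 × 8.79 = 17.6.
Round up to the next whole participant.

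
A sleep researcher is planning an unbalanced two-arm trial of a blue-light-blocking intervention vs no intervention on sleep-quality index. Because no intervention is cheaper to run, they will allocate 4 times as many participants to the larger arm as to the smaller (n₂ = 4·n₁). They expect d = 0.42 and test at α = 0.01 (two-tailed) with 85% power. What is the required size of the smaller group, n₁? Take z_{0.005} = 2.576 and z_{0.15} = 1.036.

With allocation ratio k = n₂/n₁ = 4, Var(x̄₁−x̄₂) = σ²(1/n₁ + 1/(k·n₁)) = σ²·(k+1)/(k·n₁).
So n₁ = (1 + 1/k)·((z_{α/2} + z_β)/d)² = 1.250 × (3.612/0.42)².
n₁ = 1.250 × 73.96 = 92.5.
Round up: n₁ = 93, giving n₂ = 4 × 93 = 372.

n₁ = 93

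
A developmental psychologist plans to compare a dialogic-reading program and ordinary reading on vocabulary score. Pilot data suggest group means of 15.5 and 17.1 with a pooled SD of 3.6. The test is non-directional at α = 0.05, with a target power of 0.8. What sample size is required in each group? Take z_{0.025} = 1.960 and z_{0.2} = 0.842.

Cohen's d = |M₁ − M₂| / SD_pooled = |15.5 − 17.1| / 3.6 = 1.6 / 3.6 = 0.444.
For two independent groups with equal n: n = 2·((z_{α/2} + z_β) / d)².
z_{α/2} + z_β = 1.960 + 0.842 = 2.802.
n = 2 × (2.802 / 0.444)² = 2 × 6.311² = 2 × 39.83 = 79.7.
Round up to the next whole participant.

n = 80 per group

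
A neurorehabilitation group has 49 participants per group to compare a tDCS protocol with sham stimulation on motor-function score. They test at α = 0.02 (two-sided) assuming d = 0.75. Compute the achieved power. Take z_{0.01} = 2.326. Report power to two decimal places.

power ≈ 0.92

For two equal groups, power = Φ(d·√(n/2) − z_{α/2}).
d·√(n/2) = 0.75 × √(49/2) = 0.75 × 4.950 = 3.712.
z_β = 3.712 − 2.326 = 1.386.
Power = Φ(1.386) = 0.917.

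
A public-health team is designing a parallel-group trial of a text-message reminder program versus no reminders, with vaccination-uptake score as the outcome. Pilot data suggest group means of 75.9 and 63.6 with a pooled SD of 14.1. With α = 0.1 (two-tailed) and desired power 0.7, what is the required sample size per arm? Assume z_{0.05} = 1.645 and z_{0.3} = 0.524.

Cohen's d = |M₁ − M₂| / SD_pooled = |75.9 − 63.6| / 14.1 = 12.3 / 14.1 = 0.872.
For two independent groups with equal n: n = 2·((z_{α/2} + z_β) / d)².
z_{α/2} + z_β = 1.645 + 0.524 = 2.169.
n = 2 × (2.169 / 0.872)² = 2 × 2.487² = 2 × 6.19 = 12.4.
Round up to the next whole participant.

n = 13 per group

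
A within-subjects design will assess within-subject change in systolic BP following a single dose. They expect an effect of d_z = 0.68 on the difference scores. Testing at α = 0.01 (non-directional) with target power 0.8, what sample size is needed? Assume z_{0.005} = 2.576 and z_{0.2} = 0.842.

For a paired (one-sample on differences) test: n = ((z_{α/2} + z_β) / d)².
z_{α/2} + z_β = 2.576 + 0.842 = 3.418.
n = (3.418 / 0.68)² = 5.026² = 25.27.
Round up.

n = 26 pairs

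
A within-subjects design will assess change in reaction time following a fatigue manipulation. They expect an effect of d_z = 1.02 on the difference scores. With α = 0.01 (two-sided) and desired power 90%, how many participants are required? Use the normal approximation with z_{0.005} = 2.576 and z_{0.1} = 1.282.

For a paired (one-sample on differences) test: n = ((z_{α/2} + z_β) / d)².
z_{α/2} + z_β = 2.576 + 1.282 = 3.858.
n = (3.858 / 1.02)² = 3.782² = 14.31.
Round up.

n = 15 pairs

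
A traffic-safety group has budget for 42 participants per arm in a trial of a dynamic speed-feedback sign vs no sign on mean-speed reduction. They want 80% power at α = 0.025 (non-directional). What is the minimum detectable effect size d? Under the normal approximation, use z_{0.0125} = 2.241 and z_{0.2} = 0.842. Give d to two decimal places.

For two independent groups of n = 42 each: d_min = (z_{α/2} + z_β)·√(2/n).
z-sum = 2.241 + 0.842 = 3.083.
d_min = 3.083 × √(2/42) = 3.083 × 0.2182 = 0.673.

d_min ≈ 0.67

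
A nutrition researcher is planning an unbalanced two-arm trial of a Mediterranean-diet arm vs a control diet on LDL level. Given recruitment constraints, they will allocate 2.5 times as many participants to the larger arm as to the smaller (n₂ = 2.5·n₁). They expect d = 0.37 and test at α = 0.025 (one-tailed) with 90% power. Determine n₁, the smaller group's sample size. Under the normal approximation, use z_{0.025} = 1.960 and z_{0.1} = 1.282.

With allocation ratio k = n₂/n₁ = 2.5, Var(x̄₁−x̄₂) = σ²(1/n₁ + 1/(k·n₁)) = σ²·(k+1)/(k·n₁).
So n₁ = (1 + 1/k)·((z_{α} + z_β)/d)² = 1.400 × (3.242/0.37)².
n₁ = 1.400 × 76.78 = 107.5.
Round up: n₁ = 108, giving n₂ = 2.5 × 108 = 270.

n₁ = 108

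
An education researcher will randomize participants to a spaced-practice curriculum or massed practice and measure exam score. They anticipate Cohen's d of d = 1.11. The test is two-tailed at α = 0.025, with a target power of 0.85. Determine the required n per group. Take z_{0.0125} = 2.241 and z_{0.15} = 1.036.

n = 18 per group

For two independent groups with equal n: n = 2·((z_{α/2} + z_β) / d)².
z_{α/2} + z_β = 2.241 + 1.036 = 3.277.
n = 2 × (3.277 / 1.11)² = 2 × 2.952² = 2 × 8.72 = 17.4.
Round up to the next whole participant.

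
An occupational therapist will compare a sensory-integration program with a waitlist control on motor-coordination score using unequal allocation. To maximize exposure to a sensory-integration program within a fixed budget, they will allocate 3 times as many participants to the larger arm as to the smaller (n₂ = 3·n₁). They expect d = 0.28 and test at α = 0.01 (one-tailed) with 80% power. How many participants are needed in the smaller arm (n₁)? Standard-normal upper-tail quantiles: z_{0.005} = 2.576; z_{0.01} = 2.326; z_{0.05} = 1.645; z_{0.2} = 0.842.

n₁ = 171

With allocation ratio k = n₂/n₁ = 3, Var(x̄₁−x̄₂) = σ²(1/n₁ + 1/(k·n₁)) = σ²·(k+1)/(k·n₁).
So n₁ = (1 + 1/k)·((z_{α} + z_β)/d)² = 1.333 × (3.168/0.28)².
n₁ = 1.333 × 128.01 = 170.7.
Round up: n₁ = 171, giving n₂ = 3 × 171 = 513.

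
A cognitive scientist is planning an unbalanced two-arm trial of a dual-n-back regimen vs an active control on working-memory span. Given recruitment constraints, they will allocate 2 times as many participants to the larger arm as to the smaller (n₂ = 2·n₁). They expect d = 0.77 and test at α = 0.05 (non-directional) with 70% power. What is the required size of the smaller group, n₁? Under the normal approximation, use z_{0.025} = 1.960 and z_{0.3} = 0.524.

With allocation ratio k = n₂/n₁ = 2, Var(x̄₁−x̄₂) = σ²(1/n₁ + 1/(k·n₁)) = σ²·(k+1)/(k·n₁).
So n₁ = (1 + 1/k)·((z_{α/2} + z_β)/d)² = 1.500 × (2.484/0.77)².
n₁ = 1.500 × 10.41 = 15.6.
Round up: n₁ = 16, giving n₂ = 2 × 16 = 32.

n₁ = 16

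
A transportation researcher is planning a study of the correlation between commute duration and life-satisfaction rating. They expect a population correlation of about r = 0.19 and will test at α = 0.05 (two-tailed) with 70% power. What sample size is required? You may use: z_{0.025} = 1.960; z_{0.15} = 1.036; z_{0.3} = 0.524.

n = 170

Fisher's z: C = ½·ln((1+r)/(1−r)) = ½·ln(1.4691) = 0.1923.
n = ((z_{α/2} + z_β)/C)² + 3.
(1.960 + 0.524) / 0.1923 = 2.484 / 0.1923 = 12.917.
n = 12.917² + 3 = 166.86 + 3 = 169.9.
Round up.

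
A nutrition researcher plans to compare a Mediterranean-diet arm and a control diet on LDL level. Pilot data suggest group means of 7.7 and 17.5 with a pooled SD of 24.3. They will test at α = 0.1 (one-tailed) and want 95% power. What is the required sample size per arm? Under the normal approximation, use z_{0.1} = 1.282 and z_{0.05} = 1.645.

n = 106 per group

Cohen's d = |M₁ − M₂| / SD_pooled = |7.7 − 17.5| / 24.3 = 9.8 / 24.3 = 0.403.
For two independent groups with equal n: n = 2·((z_{α} + z_β) / d)².
z_{α} + z_β = 1.282 + 1.645 = 2.927.
n = 2 × (2.927 / 0.403)² = 2 × 7.263² = 2 × 52.75 = 105.5.
Round up to the next whole participant.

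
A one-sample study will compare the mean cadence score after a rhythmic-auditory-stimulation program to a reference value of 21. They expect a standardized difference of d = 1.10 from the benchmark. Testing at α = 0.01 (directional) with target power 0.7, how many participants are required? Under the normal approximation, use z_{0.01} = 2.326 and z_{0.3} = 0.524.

For a one-sample test: n = ((z_{α} + z_β) / d)².
z_{α} + z_β = 2.326 + 0.524 = 2.850.
n = (2.850 / 1.10)² = 2.591² = 6.71.
Round up.

n = 7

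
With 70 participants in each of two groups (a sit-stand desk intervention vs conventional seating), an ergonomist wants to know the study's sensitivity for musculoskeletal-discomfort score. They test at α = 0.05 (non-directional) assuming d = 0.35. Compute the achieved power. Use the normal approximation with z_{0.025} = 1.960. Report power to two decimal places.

power ≈ 0.54

For two equal groups, power = Φ(d·√(n/2) − z_{α/2}).
d·√(n/2) = 0.35 × √(70/2) = 0.35 × 5.916 = 2.071.
z_β = 2.071 − 1.960 = 0.111.
Power = Φ(0.111) = 0.544.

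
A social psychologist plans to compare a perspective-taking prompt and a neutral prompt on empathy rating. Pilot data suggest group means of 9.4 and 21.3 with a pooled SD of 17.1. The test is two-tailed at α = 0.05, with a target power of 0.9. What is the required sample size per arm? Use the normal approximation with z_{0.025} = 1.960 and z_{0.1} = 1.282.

n = 44 per group

Cohen's d = |M₁ − M₂| / SD_pooled = |9.4 − 21.3| / 17.1 = 11.9 / 17.1 = 0.696.
For two independent groups with equal n: n = 2·((z_{α/2} + z_β) / d)².
z_{α/2} + z_β = 1.960 + 1.282 = 3.242.
n = 2 × (3.242 / 0.696)² = 2 × 4.658² = 2 × 21.70 = 43.4.
Round up to the next whole participant.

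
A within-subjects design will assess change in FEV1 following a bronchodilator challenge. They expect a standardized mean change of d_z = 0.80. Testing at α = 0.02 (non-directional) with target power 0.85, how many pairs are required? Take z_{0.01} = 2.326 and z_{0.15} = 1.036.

n = 18 pairs

For a paired (one-sample on differences) test: n = ((z_{α/2} + z_β) / d)².
z_{α/2} + z_β = 2.326 + 1.036 = 3.362.
n = (3.362 / 0.80)² = 4.202² = 17.66.
Round up.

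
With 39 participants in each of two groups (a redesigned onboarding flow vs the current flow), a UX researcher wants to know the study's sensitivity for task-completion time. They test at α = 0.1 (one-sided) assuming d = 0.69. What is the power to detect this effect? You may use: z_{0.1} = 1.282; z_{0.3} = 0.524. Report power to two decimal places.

power ≈ 0.96

For two equal groups, power = Φ(d·√(n/2) − z_{α}).
d·√(n/2) = 0.69 × √(39/2) = 0.69 × 4.416 = 3.047.
z_β = 3.047 − 1.282 = 1.765.
Power = Φ(1.765) = 0.961.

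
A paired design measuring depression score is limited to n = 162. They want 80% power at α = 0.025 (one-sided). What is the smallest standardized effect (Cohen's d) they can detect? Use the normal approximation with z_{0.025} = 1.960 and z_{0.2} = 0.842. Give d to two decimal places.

For a single sample (or paired design) of n = 162: d_min = (z_{α} + z_β)/√n.
z-sum = 1.960 + 0.842 = 2.802.
d_min = 2.802 / √162 = 2.802 / 12.728 = 0.220.

d_min ≈ 0.22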